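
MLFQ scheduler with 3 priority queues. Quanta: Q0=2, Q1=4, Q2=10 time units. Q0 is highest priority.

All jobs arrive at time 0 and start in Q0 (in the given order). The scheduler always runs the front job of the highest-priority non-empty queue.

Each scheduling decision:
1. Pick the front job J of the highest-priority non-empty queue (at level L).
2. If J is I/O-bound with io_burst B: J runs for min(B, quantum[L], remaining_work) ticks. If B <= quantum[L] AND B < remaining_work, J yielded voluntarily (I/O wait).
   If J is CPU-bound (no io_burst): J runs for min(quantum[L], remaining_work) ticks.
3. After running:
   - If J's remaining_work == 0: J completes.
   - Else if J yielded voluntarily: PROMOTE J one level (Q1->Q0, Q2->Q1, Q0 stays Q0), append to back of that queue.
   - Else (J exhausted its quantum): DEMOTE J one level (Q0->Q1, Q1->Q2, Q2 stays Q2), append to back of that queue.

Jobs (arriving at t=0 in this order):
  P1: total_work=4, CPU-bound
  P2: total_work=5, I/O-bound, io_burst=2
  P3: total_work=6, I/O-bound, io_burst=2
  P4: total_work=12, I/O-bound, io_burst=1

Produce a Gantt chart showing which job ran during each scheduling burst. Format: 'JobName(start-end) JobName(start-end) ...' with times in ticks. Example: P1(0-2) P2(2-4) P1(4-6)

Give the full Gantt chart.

Answer: P1(0-2) P2(2-4) P3(4-6) P4(6-7) P2(7-9) P3(9-11) P4(11-12) P2(12-13) P3(13-15) P4(15-16) P4(16-17) P4(17-18) P4(18-19) P4(19-20) P4(20-21) P4(21-22) P4(22-23) P4(23-24) P4(24-25) P1(25-27)

Derivation:
t=0-2: P1@Q0 runs 2, rem=2, quantum used, demote→Q1. Q0=[P2,P3,P4] Q1=[P1] Q2=[]
t=2-4: P2@Q0 runs 2, rem=3, I/O yield, promote→Q0. Q0=[P3,P4,P2] Q1=[P1] Q2=[]
t=4-6: P3@Q0 runs 2, rem=4, I/O yield, promote→Q0. Q0=[P4,P2,P3] Q1=[P1] Q2=[]
t=6-7: P4@Q0 runs 1, rem=11, I/O yield, promote→Q0. Q0=[P2,P3,P4] Q1=[P1] Q2=[]
t=7-9: P2@Q0 runs 2, rem=1, I/O yield, promote→Q0. Q0=[P3,P4,P2] Q1=[P1] Q2=[]
t=9-11: P3@Q0 runs 2, rem=2, I/O yield, promote→Q0. Q0=[P4,P2,P3] Q1=[P1] Q2=[]
t=11-12: P4@Q0 runs 1, rem=10, I/O yield, promote→Q0. Q0=[P2,P3,P4] Q1=[P1] Q2=[]
t=12-13: P2@Q0 runs 1, rem=0, completes. Q0=[P3,P4] Q1=[P1] Q2=[]
t=13-15: P3@Q0 runs 2, rem=0, completes. Q0=[P4] Q1=[P1] Q2=[]
t=15-16: P4@Q0 runs 1, rem=9, I/O yield, promote→Q0. Q0=[P4] Q1=[P1] Q2=[]
t=16-17: P4@Q0 runs 1, rem=8, I/O yield, promote→Q0. Q0=[P4] Q1=[P1] Q2=[]
t=17-18: P4@Q0 runs 1, rem=7, I/O yield, promote→Q0. Q0=[P4] Q1=[P1] Q2=[]
t=18-19: P4@Q0 runs 1, rem=6, I/O yield, promote→Q0. Q0=[P4] Q1=[P1] Q2=[]
t=19-20: P4@Q0 runs 1, rem=5, I/O yield, promote→Q0. Q0=[P4] Q1=[P1] Q2=[]
t=20-21: P4@Q0 runs 1, rem=4, I/O yield, promote→Q0. Q0=[P4] Q1=[P1] Q2=[]
t=21-22: P4@Q0 runs 1, rem=3, I/O yield, promote→Q0. Q0=[P4] Q1=[P1] Q2=[]
t=22-23: P4@Q0 runs 1, rem=2, I/O yield, promote→Q0. Q0=[P4] Q1=[P1] Q2=[]
t=23-24: P4@Q0 runs 1, rem=1, I/O yield, promote→Q0. Q0=[P4] Q1=[P1] Q2=[]
t=24-25: P4@Q0 runs 1, rem=0, completes. Q0=[] Q1=[P1] Q2=[]
t=25-27: P1@Q1 runs 2, rem=0, completes. Q0=[] Q1=[] Q2=[]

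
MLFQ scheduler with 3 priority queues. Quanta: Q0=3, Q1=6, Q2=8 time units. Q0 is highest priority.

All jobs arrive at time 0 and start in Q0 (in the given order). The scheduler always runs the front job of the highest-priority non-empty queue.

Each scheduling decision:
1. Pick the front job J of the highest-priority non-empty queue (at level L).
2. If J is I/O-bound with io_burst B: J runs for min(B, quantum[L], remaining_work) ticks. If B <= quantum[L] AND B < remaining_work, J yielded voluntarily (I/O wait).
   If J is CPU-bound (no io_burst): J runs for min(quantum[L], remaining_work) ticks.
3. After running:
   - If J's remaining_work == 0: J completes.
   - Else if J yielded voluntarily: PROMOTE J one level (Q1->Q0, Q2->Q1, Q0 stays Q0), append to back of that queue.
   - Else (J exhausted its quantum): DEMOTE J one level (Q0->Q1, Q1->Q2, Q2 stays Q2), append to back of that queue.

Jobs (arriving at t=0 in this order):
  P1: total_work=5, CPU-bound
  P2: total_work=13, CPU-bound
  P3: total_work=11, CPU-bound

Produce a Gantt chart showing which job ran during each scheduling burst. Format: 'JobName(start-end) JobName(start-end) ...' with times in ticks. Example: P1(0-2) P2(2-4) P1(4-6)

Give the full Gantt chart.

t=0-3: P1@Q0 runs 3, rem=2, quantum used, demote→Q1. Q0=[P2,P3] Q1=[P1] Q2=[]
t=3-6: P2@Q0 runs 3, rem=10, quantum used, demote→Q1. Q0=[P3] Q1=[P1,P2] Q2=[]
t=6-9: P3@Q0 runs 3, rem=8, quantum used, demote→Q1. Q0=[] Q1=[P1,P2,P3] Q2=[]
t=9-11: P1@Q1 runs 2, rem=0, completes. Q0=[] Q1=[P2,P3] Q2=[]
t=11-17: P2@Q1 runs 6, rem=4, quantum used, demote→Q2. Q0=[] Q1=[P3] Q2=[P2]
t=17-23: P3@Q1 runs 6, rem=2, quantum used, demote→Q2. Q0=[] Q1=[] Q2=[P2,P3]
t=23-27: P2@Q2 runs 4, rem=0, completes. Q0=[] Q1=[] Q2=[P3]
t=27-29: P3@Q2 runs 2, rem=0, completes. Q0=[] Q1=[] Q2=[]

Answer: P1(0-3) P2(3-6) P3(6-9) P1(9-11) P2(11-17) P3(17-23) P2(23-27) P3(27-29)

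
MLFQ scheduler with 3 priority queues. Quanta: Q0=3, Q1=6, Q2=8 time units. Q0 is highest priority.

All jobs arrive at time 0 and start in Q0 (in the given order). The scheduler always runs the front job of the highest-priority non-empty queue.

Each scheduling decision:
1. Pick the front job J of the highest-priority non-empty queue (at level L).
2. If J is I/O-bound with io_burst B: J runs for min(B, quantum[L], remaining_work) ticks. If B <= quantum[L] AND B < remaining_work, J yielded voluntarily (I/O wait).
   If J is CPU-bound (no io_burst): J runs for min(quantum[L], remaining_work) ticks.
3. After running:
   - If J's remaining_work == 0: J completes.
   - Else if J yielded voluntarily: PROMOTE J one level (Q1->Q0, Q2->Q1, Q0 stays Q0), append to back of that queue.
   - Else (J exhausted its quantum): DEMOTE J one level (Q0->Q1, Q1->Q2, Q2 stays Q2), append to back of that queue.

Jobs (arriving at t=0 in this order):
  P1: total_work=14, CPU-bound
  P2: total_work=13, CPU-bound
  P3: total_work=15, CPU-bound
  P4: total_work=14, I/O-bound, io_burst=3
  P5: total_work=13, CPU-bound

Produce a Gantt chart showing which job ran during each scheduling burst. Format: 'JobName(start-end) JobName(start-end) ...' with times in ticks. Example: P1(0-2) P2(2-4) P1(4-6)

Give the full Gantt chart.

t=0-3: P1@Q0 runs 3, rem=11, quantum used, demote→Q1. Q0=[P2,P3,P4,P5] Q1=[P1] Q2=[]
t=3-6: P2@Q0 runs 3, rem=10, quantum used, demote→Q1. Q0=[P3,P4,P5] Q1=[P1,P2] Q2=[]
t=6-9: P3@Q0 runs 3, rem=12, quantum used, demote→Q1. Q0=[P4,P5] Q1=[P1,P2,P3] Q2=[]
t=9-12: P4@Q0 runs 3, rem=11, I/O yield, promote→Q0. Q0=[P5,P4] Q1=[P1,P2,P3] Q2=[]
t=12-15: P5@Q0 runs 3, rem=10, quantum used, demote→Q1. Q0=[P4] Q1=[P1,P2,P3,P5] Q2=[]
t=15-18: P4@Q0 runs 3, rem=8, I/O yield, promote→Q0. Q0=[P4] Q1=[P1,P2,P3,P5] Q2=[]
t=18-21: P4@Q0 runs 3, rem=5, I/O yield, promote→Q0. Q0=[P4] Q1=[P1,P2,P3,P5] Q2=[]
t=21-24: P4@Q0 runs 3, rem=2, I/O yield, promote→Q0. Q0=[P4] Q1=[P1,P2,P3,P5] Q2=[]
t=24-26: P4@Q0 runs 2, rem=0, completes. Q0=[] Q1=[P1,P2,P3,P5] Q2=[]
t=26-32: P1@Q1 runs 6, rem=5, quantum used, demote→Q2. Q0=[] Q1=[P2,P3,P5] Q2=[P1]
t=32-38: P2@Q1 runs 6, rem=4, quantum used, demote→Q2. Q0=[] Q1=[P3,P5] Q2=[P1,P2]
t=38-44: P3@Q1 runs 6, rem=6, quantum used, demote→Q2. Q0=[] Q1=[P5] Q2=[P1,P2,P3]
t=44-50: P5@Q1 runs 6, rem=4, quantum used, demote→Q2. Q0=[] Q1=[] Q2=[P1,P2,P3,P5]
t=50-55: P1@Q2 runs 5, rem=0, completes. Q0=[] Q1=[] Q2=[P2,P3,P5]
t=55-59: P2@Q2 runs 4, rem=0, completes. Q0=[] Q1=[] Q2=[P3,P5]
t=59-65: P3@Q2 runs 6, rem=0, completes. Q0=[] Q1=[] Q2=[P5]
t=65-69: P5@Q2 runs 4, rem=0, completes. Q0=[] Q1=[] Q2=[]

Answer: P1(0-3) P2(3-6) P3(6-9) P4(9-12) P5(12-15) P4(15-18) P4(18-21) P4(21-24) P4(24-26) P1(26-32) P2(32-38) P3(38-44) P5(44-50) P1(50-55) P2(55-59) P3(59-65) P5(65-69)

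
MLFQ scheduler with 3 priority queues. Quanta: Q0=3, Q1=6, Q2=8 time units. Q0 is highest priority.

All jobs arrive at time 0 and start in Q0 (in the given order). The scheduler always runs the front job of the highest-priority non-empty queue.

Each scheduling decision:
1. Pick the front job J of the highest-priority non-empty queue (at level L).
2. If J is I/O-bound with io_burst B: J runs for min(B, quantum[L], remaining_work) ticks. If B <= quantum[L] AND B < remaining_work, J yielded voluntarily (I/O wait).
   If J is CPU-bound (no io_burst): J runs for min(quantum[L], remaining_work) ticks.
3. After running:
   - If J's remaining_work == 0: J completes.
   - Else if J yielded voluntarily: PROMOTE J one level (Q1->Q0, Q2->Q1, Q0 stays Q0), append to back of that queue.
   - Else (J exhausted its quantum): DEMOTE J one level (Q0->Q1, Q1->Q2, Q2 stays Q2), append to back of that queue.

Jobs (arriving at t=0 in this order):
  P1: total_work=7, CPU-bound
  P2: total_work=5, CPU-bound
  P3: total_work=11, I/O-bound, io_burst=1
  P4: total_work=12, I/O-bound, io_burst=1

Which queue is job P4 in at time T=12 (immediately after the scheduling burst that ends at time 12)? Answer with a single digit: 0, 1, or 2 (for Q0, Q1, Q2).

Answer: 0

Derivation:
t=0-3: P1@Q0 runs 3, rem=4, quantum used, demote→Q1. Q0=[P2,P3,P4] Q1=[P1] Q2=[]
t=3-6: P2@Q0 runs 3, rem=2, quantum used, demote→Q1. Q0=[P3,P4] Q1=[P1,P2] Q2=[]
t=6-7: P3@Q0 runs 1, rem=10, I/O yield, promote→Q0. Q0=[P4,P3] Q1=[P1,P2] Q2=[]
t=7-8: P4@Q0 runs 1, rem=11, I/O yield, promote→Q0. Q0=[P3,P4] Q1=[P1,P2] Q2=[]
t=8-9: P3@Q0 runs 1, rem=9, I/O yield, promote→Q0. Q0=[P4,P3] Q1=[P1,P2] Q2=[]
t=9-10: P4@Q0 runs 1, rem=10, I/O yield, promote→Q0. Q0=[P3,P4] Q1=[P1,P2] Q2=[]
t=10-11: P3@Q0 runs 1, rem=8, I/O yield, promote→Q0. Q0=[P4,P3] Q1=[P1,P2] Q2=[]
t=11-12: P4@Q0 runs 1, rem=9, I/O yield, promote→Q0. Q0=[P3,P4] Q1=[P1,P2] Q2=[]
t=12-13: P3@Q0 runs 1, rem=7, I/O yield, promote→Q0. Q0=[P4,P3] Q1=[P1,P2] Q2=[]
t=13-14: P4@Q0 runs 1, rem=8, I/O yield, promote→Q0. Q0=[P3,P4] Q1=[P1,P2] Q2=[]
t=14-15: P3@Q0 runs 1, rem=6, I/O yield, promote→Q0. Q0=[P4,P3] Q1=[P1,P2] Q2=[]
t=15-16: P4@Q0 runs 1, rem=7, I/O yield, promote→Q0. Q0=[P3,P4] Q1=[P1,P2] Q2=[]
t=16-17: P3@Q0 runs 1, rem=5, I/O yield, promote→Q0. Q0=[P4,P3] Q1=[P1,P2] Q2=[]
t=17-18: P4@Q0 runs 1, rem=6, I/O yield, promote→Q0. Q0=[P3,P4] Q1=[P1,P2] Q2=[]
t=18-19: P3@Q0 runs 1, rem=4, I/O yield, promote→Q0. Q0=[P4,P3] Q1=[P1,P2] Q2=[]
t=19-20: P4@Q0 runs 1, rem=5, I/O yield, promote→Q0. Q0=[P3,P4] Q1=[P1,P2] Q2=[]
t=20-21: P3@Q0 runs 1, rem=3, I/O yield, promote→Q0. Q0=[P4,P3] Q1=[P1,P2] Q2=[]
t=21-22: P4@Q0 runs 1, rem=4, I/O yield, promote→Q0. Q0=[P3,P4] Q1=[P1,P2] Q2=[]
t=22-23: P3@Q0 runs 1, rem=2, I/O yield, promote→Q0. Q0=[P4,P3] Q1=[P1,P2] Q2=[]
t=23-24: P4@Q0 runs 1, rem=3, I/O yield, promote→Q0. Q0=[P3,P4] Q1=[P1,P2] Q2=[]
t=24-25: P3@Q0 runs 1, rem=1, I/O yield, promote→Q0. Q0=[P4,P3] Q1=[P1,P2] Q2=[]
t=25-26: P4@Q0 runs 1, rem=2, I/O yield, promote→Q0. Q0=[P3,P4] Q1=[P1,P2] Q2=[]
t=26-27: P3@Q0 runs 1, rem=0, completes. Q0=[P4] Q1=[P1,P2] Q2=[]
t=27-28: P4@Q0 runs 1, rem=1, I/O yield, promote→Q0. Q0=[P4] Q1=[P1,P2] Q2=[]
t=28-29: P4@Q0 runs 1, rem=0, completes. Q0=[] Q1=[P1,P2] Q2=[]
t=29-33: P1@Q1 runs 4, rem=0, completes. Q0=[] Q1=[P2] Q2=[]
t=33-35: P2@Q1 runs 2, rem=0, completes. Q0=[] Q1=[] Q2=[]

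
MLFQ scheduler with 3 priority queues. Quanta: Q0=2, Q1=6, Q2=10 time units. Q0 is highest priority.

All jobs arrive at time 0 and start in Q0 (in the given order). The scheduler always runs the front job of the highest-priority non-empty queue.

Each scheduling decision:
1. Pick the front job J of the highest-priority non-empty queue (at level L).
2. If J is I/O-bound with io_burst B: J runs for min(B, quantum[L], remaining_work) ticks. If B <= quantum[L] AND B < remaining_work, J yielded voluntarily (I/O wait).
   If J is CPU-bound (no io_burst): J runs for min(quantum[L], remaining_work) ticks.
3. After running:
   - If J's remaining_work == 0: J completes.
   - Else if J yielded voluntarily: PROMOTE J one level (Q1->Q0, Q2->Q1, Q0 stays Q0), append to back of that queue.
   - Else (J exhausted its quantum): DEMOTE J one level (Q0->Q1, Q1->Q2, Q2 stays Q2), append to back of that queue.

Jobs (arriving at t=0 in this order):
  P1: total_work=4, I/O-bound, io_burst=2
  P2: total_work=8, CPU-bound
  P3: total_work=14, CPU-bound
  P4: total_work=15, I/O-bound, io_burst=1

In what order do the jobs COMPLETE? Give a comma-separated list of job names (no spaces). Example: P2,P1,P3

t=0-2: P1@Q0 runs 2, rem=2, I/O yield, promote→Q0. Q0=[P2,P3,P4,P1] Q1=[] Q2=[]
t=2-4: P2@Q0 runs 2, rem=6, quantum used, demote→Q1. Q0=[P3,P4,P1] Q1=[P2] Q2=[]
t=4-6: P3@Q0 runs 2, rem=12, quantum used, demote→Q1. Q0=[P4,P1] Q1=[P2,P3] Q2=[]
t=6-7: P4@Q0 runs 1, rem=14, I/O yield, promote→Q0. Q0=[P1,P4] Q1=[P2,P3] Q2=[]
t=7-9: P1@Q0 runs 2, rem=0, completes. Q0=[P4] Q1=[P2,P3] Q2=[]
t=9-10: P4@Q0 runs 1, rem=13, I/O yield, promote→Q0. Q0=[P4] Q1=[P2,P3] Q2=[]
t=10-11: P4@Q0 runs 1, rem=12, I/O yield, promote→Q0. Q0=[P4] Q1=[P2,P3] Q2=[]
t=11-12: P4@Q0 runs 1, rem=11, I/O yield, promote→Q0. Q0=[P4] Q1=[P2,P3] Q2=[]
t=12-13: P4@Q0 runs 1, rem=10, I/O yield, promote→Q0. Q0=[P4] Q1=[P2,P3] Q2=[]
t=13-14: P4@Q0 runs 1, rem=9, I/O yield, promote→Q0. Q0=[P4] Q1=[P2,P3] Q2=[]
t=14-15: P4@Q0 runs 1, rem=8, I/O yield, promote→Q0. Q0=[P4] Q1=[P2,P3] Q2=[]
t=15-16: P4@Q0 runs 1, rem=7, I/O yield, promote→Q0. Q0=[P4] Q1=[P2,P3] Q2=[]
t=16-17: P4@Q0 runs 1, rem=6, I/O yield, promote→Q0. Q0=[P4] Q1=[P2,P3] Q2=[]
t=17-18: P4@Q0 runs 1, rem=5, I/O yield, promote→Q0. Q0=[P4] Q1=[P2,P3] Q2=[]
t=18-19: P4@Q0 runs 1, rem=4, I/O yield, promote→Q0. Q0=[P4] Q1=[P2,P3] Q2=[]
t=19-20: P4@Q0 runs 1, rem=3, I/O yield, promote→Q0. Q0=[P4] Q1=[P2,P3] Q2=[]
t=20-21: P4@Q0 runs 1, rem=2, I/O yield, promote→Q0. Q0=[P4] Q1=[P2,P3] Q2=[]
t=21-22: P4@Q0 runs 1, rem=1, I/O yield, promote→Q0. Q0=[P4] Q1=[P2,P3] Q2=[]
t=22-23: P4@Q0 runs 1, rem=0, completes. Q0=[] Q1=[P2,P3] Q2=[]
t=23-29: P2@Q1 runs 6, rem=0, completes. Q0=[] Q1=[P3] Q2=[]
t=29-35: P3@Q1 runs 6, rem=6, quantum used, demote→Q2. Q0=[] Q1=[] Q2=[P3]
t=35-41: P3@Q2 runs 6, rem=0, completes. Q0=[] Q1=[] Q2=[]

Answer: P1,P4,P2,P3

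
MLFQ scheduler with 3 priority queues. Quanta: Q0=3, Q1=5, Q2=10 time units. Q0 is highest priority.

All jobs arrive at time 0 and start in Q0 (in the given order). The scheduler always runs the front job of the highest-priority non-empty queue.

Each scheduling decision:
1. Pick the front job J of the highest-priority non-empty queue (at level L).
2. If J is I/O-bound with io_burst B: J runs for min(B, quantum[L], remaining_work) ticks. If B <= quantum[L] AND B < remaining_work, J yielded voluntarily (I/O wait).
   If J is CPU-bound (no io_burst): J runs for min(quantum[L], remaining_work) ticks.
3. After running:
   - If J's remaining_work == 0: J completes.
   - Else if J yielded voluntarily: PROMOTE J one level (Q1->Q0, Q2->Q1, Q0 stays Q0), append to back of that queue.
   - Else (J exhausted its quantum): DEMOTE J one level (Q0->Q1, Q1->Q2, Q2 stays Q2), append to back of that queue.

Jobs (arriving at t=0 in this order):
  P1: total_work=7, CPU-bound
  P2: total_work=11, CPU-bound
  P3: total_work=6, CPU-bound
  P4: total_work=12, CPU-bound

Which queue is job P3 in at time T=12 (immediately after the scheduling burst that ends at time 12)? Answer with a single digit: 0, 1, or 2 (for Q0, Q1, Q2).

t=0-3: P1@Q0 runs 3, rem=4, quantum used, demote→Q1. Q0=[P2,P3,P4] Q1=[P1] Q2=[]
t=3-6: P2@Q0 runs 3, rem=8, quantum used, demote→Q1. Q0=[P3,P4] Q1=[P1,P2] Q2=[]
t=6-9: P3@Q0 runs 3, rem=3, quantum used, demote→Q1. Q0=[P4] Q1=[P1,P2,P3] Q2=[]
t=9-12: P4@Q0 runs 3, rem=9, quantum used, demote→Q1. Q0=[] Q1=[P1,P2,P3,P4] Q2=[]
t=12-16: P1@Q1 runs 4, rem=0, completes. Q0=[] Q1=[P2,P3,P4] Q2=[]
t=16-21: P2@Q1 runs 5, rem=3, quantum used, demote→Q2. Q0=[] Q1=[P3,P4] Q2=[P2]
t=21-24: P3@Q1 runs 3, rem=0, completes. Q0=[] Q1=[P4] Q2=[P2]
t=24-29: P4@Q1 runs 5, rem=4, quantum used, demote→Q2. Q0=[] Q1=[] Q2=[P2,P4]
t=29-32: P2@Q2 runs 3, rem=0, completes. Q0=[] Q1=[] Q2=[P4]
t=32-36: P4@Q2 runs 4, rem=0, completes. Q0=[] Q1=[] Q2=[]

Answer: 1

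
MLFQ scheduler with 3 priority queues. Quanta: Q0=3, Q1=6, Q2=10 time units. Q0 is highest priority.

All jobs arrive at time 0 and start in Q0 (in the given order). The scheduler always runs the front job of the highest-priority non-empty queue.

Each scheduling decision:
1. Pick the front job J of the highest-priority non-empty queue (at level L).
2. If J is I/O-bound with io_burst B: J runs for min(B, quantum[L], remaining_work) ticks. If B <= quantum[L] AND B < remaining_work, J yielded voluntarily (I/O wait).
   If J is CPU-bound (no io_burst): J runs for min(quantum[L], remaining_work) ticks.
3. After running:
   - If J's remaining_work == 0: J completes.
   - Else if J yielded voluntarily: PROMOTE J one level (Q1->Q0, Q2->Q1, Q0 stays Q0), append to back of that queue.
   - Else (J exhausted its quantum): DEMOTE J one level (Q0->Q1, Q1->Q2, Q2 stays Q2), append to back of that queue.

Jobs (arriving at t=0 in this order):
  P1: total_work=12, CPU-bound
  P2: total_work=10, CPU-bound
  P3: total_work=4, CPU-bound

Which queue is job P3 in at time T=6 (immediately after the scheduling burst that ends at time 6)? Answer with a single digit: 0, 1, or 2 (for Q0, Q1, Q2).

Answer: 0

Derivation:
t=0-3: P1@Q0 runs 3, rem=9, quantum used, demote→Q1. Q0=[P2,P3] Q1=[P1] Q2=[]
t=3-6: P2@Q0 runs 3, rem=7, quantum used, demote→Q1. Q0=[P3] Q1=[P1,P2] Q2=[]
t=6-9: P3@Q0 runs 3, rem=1, quantum used, demote→Q1. Q0=[] Q1=[P1,P2,P3] Q2=[]
t=9-15: P1@Q1 runs 6, rem=3, quantum used, demote→Q2. Q0=[] Q1=[P2,P3] Q2=[P1]
t=15-21: P2@Q1 runs 6, rem=1, quantum used, demote→Q2. Q0=[] Q1=[P3] Q2=[P1,P2]
t=21-22: P3@Q1 runs 1, rem=0, completes. Q0=[] Q1=[] Q2=[P1,P2]
t=22-25: P1@Q2 runs 3, rem=0, completes. Q0=[] Q1=[] Q2=[P2]
t=25-26: P2@Q2 runs 1, rem=0, completes. Q0=[] Q1=[] Q2=[]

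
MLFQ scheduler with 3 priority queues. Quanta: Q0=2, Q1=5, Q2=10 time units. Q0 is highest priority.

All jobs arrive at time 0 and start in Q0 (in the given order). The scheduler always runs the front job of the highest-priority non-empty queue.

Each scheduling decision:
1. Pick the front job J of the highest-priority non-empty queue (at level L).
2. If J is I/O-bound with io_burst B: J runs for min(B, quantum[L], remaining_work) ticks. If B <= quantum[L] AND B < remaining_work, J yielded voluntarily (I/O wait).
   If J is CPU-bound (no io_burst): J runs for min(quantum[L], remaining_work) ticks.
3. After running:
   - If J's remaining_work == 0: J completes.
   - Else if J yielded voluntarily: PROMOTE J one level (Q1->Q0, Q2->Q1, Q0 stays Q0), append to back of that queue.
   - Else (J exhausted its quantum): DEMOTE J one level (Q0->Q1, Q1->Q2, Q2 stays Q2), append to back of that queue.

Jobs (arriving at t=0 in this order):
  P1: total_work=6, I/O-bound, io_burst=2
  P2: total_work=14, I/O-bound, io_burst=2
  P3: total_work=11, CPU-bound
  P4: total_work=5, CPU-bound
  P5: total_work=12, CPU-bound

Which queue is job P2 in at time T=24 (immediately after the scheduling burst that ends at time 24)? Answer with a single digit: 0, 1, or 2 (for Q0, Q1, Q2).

t=0-2: P1@Q0 runs 2, rem=4, I/O yield, promote→Q0. Q0=[P2,P3,P4,P5,P1] Q1=[] Q2=[]
t=2-4: P2@Q0 runs 2, rem=12, I/O yield, promote→Q0. Q0=[P3,P4,P5,P1,P2] Q1=[] Q2=[]
t=4-6: P3@Q0 runs 2, rem=9, quantum used, demote→Q1. Q0=[P4,P5,P1,P2] Q1=[P3] Q2=[]
t=6-8: P4@Q0 runs 2, rem=3, quantum used, demote→Q1. Q0=[P5,P1,P2] Q1=[P3,P4] Q2=[]
t=8-10: P5@Q0 runs 2, rem=10, quantum used, demote→Q1. Q0=[P1,P2] Q1=[P3,P4,P5] Q2=[]
t=10-12: P1@Q0 runs 2, rem=2, I/O yield, promote→Q0. Q0=[P2,P1] Q1=[P3,P4,P5] Q2=[]
t=12-14: P2@Q0 runs 2, rem=10, I/O yield, promote→Q0. Q0=[P1,P2] Q1=[P3,P4,P5] Q2=[]
t=14-16: P1@Q0 runs 2, rem=0, completes. Q0=[P2] Q1=[P3,P4,P5] Q2=[]
t=16-18: P2@Q0 runs 2, rem=8, I/O yield, promote→Q0. Q0=[P2] Q1=[P3,P4,P5] Q2=[]
t=18-20: P2@Q0 runs 2, rem=6, I/O yield, promote→Q0. Q0=[P2] Q1=[P3,P4,P5] Q2=[]
t=20-22: P2@Q0 runs 2, rem=4, I/O yield, promote→Q0. Q0=[P2] Q1=[P3,P4,P5] Q2=[]
t=22-24: P2@Q0 runs 2, rem=2, I/O yield, promote→Q0. Q0=[P2] Q1=[P3,P4,P5] Q2=[]
t=24-26: P2@Q0 runs 2, rem=0, completes. Q0=[] Q1=[P3,P4,P5] Q2=[]
t=26-31: P3@Q1 runs 5, rem=4, quantum used, demote→Q2. Q0=[] Q1=[P4,P5] Q2=[P3]
t=31-34: P4@Q1 runs 3, rem=0, completes. Q0=[] Q1=[P5] Q2=[P3]
t=34-39: P5@Q1 runs 5, rem=5, quantum used, demote→Q2. Q0=[] Q1=[] Q2=[P3,P5]
t=39-43: P3@Q2 runs 4, rem=0, completes. Q0=[] Q1=[] Q2=[P5]
t=43-48: P5@Q2 runs 5, rem=0, completes. Q0=[] Q1=[] Q2=[]

Answer: 0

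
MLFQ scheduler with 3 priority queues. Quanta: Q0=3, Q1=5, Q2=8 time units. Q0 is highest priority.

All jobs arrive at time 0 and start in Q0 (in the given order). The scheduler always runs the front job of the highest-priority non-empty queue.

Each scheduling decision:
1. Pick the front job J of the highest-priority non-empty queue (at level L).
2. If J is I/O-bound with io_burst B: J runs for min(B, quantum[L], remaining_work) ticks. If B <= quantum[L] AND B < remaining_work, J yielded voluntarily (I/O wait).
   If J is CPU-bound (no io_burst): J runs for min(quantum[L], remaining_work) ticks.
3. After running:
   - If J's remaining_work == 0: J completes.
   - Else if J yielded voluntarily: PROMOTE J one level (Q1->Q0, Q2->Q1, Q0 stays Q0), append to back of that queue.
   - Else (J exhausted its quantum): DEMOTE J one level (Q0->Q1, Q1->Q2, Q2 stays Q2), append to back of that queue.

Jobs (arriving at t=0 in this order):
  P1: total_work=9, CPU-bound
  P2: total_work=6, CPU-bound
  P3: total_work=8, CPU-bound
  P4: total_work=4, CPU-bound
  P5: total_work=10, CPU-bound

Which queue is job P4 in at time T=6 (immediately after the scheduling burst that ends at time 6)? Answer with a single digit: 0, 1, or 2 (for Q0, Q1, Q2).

Answer: 0

Derivation:
t=0-3: P1@Q0 runs 3, rem=6, quantum used, demote→Q1. Q0=[P2,P3,P4,P5] Q1=[P1] Q2=[]
t=3-6: P2@Q0 runs 3, rem=3, quantum used, demote→Q1. Q0=[P3,P4,P5] Q1=[P1,P2] Q2=[]
t=6-9: P3@Q0 runs 3, rem=5, quantum used, demote→Q1. Q0=[P4,P5] Q1=[P1,P2,P3] Q2=[]
t=9-12: P4@Q0 runs 3, rem=1, quantum used, demote→Q1. Q0=[P5] Q1=[P1,P2,P3,P4] Q2=[]
t=12-15: P5@Q0 runs 3, rem=7, quantum used, demote→Q1. Q0=[] Q1=[P1,P2,P3,P4,P5] Q2=[]
t=15-20: P1@Q1 runs 5, rem=1, quantum used, demote→Q2. Q0=[] Q1=[P2,P3,P4,P5] Q2=[P1]
t=20-23: P2@Q1 runs 3, rem=0, completes. Q0=[] Q1=[P3,P4,P5] Q2=[P1]
t=23-28: P3@Q1 runs 5, rem=0, completes. Q0=[] Q1=[P4,P5] Q2=[P1]
t=28-29: P4@Q1 runs 1, rem=0, completes. Q0=[] Q1=[P5] Q2=[P1]
t=29-34: P5@Q1 runs 5, rem=2, quantum used, demote→Q2. Q0=[] Q1=[] Q2=[P1,P5]
t=34-35: P1@Q2 runs 1, rem=0, completes. Q0=[] Q1=[] Q2=[P5]
t=35-37: P5@Q2 runs 2, rem=0, completes. Q0=[] Q1=[] Q2=[]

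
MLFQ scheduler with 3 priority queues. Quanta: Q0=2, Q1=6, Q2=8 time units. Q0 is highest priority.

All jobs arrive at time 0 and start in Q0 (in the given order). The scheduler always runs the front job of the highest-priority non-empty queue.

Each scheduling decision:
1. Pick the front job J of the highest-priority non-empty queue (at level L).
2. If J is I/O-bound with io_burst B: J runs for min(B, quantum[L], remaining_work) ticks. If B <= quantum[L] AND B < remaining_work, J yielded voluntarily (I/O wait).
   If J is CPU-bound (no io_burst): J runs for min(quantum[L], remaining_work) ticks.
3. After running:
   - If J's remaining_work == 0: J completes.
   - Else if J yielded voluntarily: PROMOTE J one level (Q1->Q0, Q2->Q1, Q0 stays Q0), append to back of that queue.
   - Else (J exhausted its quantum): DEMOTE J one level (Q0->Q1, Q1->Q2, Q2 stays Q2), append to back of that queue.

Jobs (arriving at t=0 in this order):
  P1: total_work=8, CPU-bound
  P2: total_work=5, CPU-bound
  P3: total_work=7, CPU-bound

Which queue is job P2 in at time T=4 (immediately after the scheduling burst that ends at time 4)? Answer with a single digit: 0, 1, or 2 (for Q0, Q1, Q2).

t=0-2: P1@Q0 runs 2, rem=6, quantum used, demote→Q1. Q0=[P2,P3] Q1=[P1] Q2=[]
t=2-4: P2@Q0 runs 2, rem=3, quantum used, demote→Q1. Q0=[P3] Q1=[P1,P2] Q2=[]
t=4-6: P3@Q0 runs 2, rem=5, quantum used, demote→Q1. Q0=[] Q1=[P1,P2,P3] Q2=[]
t=6-12: P1@Q1 runs 6, rem=0, completes. Q0=[] Q1=[P2,P3] Q2=[]
t=12-15: P2@Q1 runs 3, rem=0, completes. Q0=[] Q1=[P3] Q2=[]
t=15-20: P3@Q1 runs 5, rem=0, completes. Q0=[] Q1=[] Q2=[]

Answer: 1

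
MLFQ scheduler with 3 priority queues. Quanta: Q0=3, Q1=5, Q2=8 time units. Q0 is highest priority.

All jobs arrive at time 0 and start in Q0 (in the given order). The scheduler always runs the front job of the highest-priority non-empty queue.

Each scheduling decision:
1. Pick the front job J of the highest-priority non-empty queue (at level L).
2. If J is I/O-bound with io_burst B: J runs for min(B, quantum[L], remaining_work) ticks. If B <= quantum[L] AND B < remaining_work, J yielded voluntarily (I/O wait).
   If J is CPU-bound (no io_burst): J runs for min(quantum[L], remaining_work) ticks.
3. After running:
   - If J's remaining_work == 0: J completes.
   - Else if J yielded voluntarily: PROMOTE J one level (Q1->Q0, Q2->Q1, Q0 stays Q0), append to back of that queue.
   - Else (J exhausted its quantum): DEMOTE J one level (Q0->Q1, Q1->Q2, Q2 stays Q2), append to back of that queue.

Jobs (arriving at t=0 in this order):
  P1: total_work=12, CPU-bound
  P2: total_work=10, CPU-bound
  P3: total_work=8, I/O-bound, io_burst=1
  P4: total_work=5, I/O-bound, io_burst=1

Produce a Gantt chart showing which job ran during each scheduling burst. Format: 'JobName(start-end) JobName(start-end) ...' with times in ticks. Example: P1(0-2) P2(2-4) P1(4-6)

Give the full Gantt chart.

t=0-3: P1@Q0 runs 3, rem=9, quantum used, demote→Q1. Q0=[P2,P3,P4] Q1=[P1] Q2=[]
t=3-6: P2@Q0 runs 3, rem=7, quantum used, demote→Q1. Q0=[P3,P4] Q1=[P1,P2] Q2=[]
t=6-7: P3@Q0 runs 1, rem=7, I/O yield, promote→Q0. Q0=[P4,P3] Q1=[P1,P2] Q2=[]
t=7-8: P4@Q0 runs 1, rem=4, I/O yield, promote→Q0. Q0=[P3,P4] Q1=[P1,P2] Q2=[]
t=8-9: P3@Q0 runs 1, rem=6, I/O yield, promote→Q0. Q0=[P4,P3] Q1=[P1,P2] Q2=[]
t=9-10: P4@Q0 runs 1, rem=3, I/O yield, promote→Q0. Q0=[P3,P4] Q1=[P1,P2] Q2=[]
t=10-11: P3@Q0 runs 1, rem=5, I/O yield, promote→Q0. Q0=[P4,P3] Q1=[P1,P2] Q2=[]
t=11-12: P4@Q0 runs 1, rem=2, I/O yield, promote→Q0. Q0=[P3,P4] Q1=[P1,P2] Q2=[]
t=12-13: P3@Q0 runs 1, rem=4, I/O yield, promote→Q0. Q0=[P4,P3] Q1=[P1,P2] Q2=[]
t=13-14: P4@Q0 runs 1, rem=1, I/O yield, promote→Q0. Q0=[P3,P4] Q1=[P1,P2] Q2=[]
t=14-15: P3@Q0 runs 1, rem=3, I/O yield, promote→Q0. Q0=[P4,P3] Q1=[P1,P2] Q2=[]
t=15-16: P4@Q0 runs 1, rem=0, completes. Q0=[P3] Q1=[P1,P2] Q2=[]
t=16-17: P3@Q0 runs 1, rem=2, I/O yield, promote→Q0. Q0=[P3] Q1=[P1,P2] Q2=[]
t=17-18: P3@Q0 runs 1, rem=1, I/O yield, promote→Q0. Q0=[P3] Q1=[P1,P2] Q2=[]
t=18-19: P3@Q0 runs 1, rem=0, completes. Q0=[] Q1=[P1,P2] Q2=[]
t=19-24: P1@Q1 runs 5, rem=4, quantum used, demote→Q2. Q0=[] Q1=[P2] Q2=[P1]
t=24-29: P2@Q1 runs 5, rem=2, quantum used, demote→Q2. Q0=[] Q1=[] Q2=[P1,P2]
t=29-33: P1@Q2 runs 4, rem=0, completes. Q0=[] Q1=[] Q2=[P2]
t=33-35: P2@Q2 runs 2, rem=0, completes. Q0=[] Q1=[] Q2=[]

Answer: P1(0-3) P2(3-6) P3(6-7) P4(7-8) P3(8-9) P4(9-10) P3(10-11) P4(11-12) P3(12-13) P4(13-14) P3(14-15) P4(15-16) P3(16-17) P3(17-18) P3(18-19) P1(19-24) P2(24-29) P1(29-33) P2(33-35)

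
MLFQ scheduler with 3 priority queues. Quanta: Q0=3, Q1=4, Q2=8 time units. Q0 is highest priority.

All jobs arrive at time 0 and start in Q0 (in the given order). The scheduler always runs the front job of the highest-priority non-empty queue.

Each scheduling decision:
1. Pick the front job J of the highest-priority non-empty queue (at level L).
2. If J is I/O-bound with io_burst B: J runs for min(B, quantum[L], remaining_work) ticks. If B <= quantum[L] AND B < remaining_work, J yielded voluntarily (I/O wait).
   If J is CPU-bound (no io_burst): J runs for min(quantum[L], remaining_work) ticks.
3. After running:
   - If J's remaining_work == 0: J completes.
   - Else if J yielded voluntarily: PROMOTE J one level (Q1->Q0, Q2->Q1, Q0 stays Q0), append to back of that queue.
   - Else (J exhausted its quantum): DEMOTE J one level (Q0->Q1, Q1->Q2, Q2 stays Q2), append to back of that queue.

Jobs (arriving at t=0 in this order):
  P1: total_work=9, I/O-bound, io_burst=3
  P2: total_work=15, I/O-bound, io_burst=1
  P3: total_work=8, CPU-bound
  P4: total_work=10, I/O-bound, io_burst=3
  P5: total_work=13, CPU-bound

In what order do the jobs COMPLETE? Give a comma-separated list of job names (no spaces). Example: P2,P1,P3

t=0-3: P1@Q0 runs 3, rem=6, I/O yield, promote→Q0. Q0=[P2,P3,P4,P5,P1] Q1=[] Q2=[]
t=3-4: P2@Q0 runs 1, rem=14, I/O yield, promote→Q0. Q0=[P3,P4,P5,P1,P2] Q1=[] Q2=[]
t=4-7: P3@Q0 runs 3, rem=5, quantum used, demote→Q1. Q0=[P4,P5,P1,P2] Q1=[P3] Q2=[]
t=7-10: P4@Q0 runs 3, rem=7, I/O yield, promote→Q0. Q0=[P5,P1,P2,P4] Q1=[P3] Q2=[]
t=10-13: P5@Q0 runs 3, rem=10, quantum used, demote→Q1. Q0=[P1,P2,P4] Q1=[P3,P5] Q2=[]
t=13-16: P1@Q0 runs 3, rem=3, I/O yield, promote→Q0. Q0=[P2,P4,P1] Q1=[P3,P5] Q2=[]
t=16-17: P2@Q0 runs 1, rem=13, I/O yield, promote→Q0. Q0=[P4,P1,P2] Q1=[P3,P5] Q2=[]
t=17-20: P4@Q0 runs 3, rem=4, I/O yield, promote→Q0. Q0=[P1,P2,P4] Q1=[P3,P5] Q2=[]
t=20-23: P1@Q0 runs 3, rem=0, completes. Q0=[P2,P4] Q1=[P3,P5] Q2=[]
t=23-24: P2@Q0 runs 1, rem=12, I/O yield, promote→Q0. Q0=[P4,P2] Q1=[P3,P5] Q2=[]
t=24-27: P4@Q0 runs 3, rem=1, I/O yield, promote→Q0. Q0=[P2,P4] Q1=[P3,P5] Q2=[]
t=27-28: P2@Q0 runs 1, rem=11, I/O yield, promote→Q0. Q0=[P4,P2] Q1=[P3,P5] Q2=[]
t=28-29: P4@Q0 runs 1, rem=0, completes. Q0=[P2] Q1=[P3,P5] Q2=[]
t=29-30: P2@Q0 runs 1, rem=10, I/O yield, promote→Q0. Q0=[P2] Q1=[P3,P5] Q2=[]
t=30-31: P2@Q0 runs 1, rem=9, I/O yield, promote→Q0. Q0=[P2] Q1=[P3,P5] Q2=[]
t=31-32: P2@Q0 runs 1, rem=8, I/O yield, promote→Q0. Q0=[P2] Q1=[P3,P5] Q2=[]
t=32-33: P2@Q0 runs 1, rem=7, I/O yield, promote→Q0. Q0=[P2] Q1=[P3,P5] Q2=[]
t=33-34: P2@Q0 runs 1, rem=6, I/O yield, promote→Q0. Q0=[P2] Q1=[P3,P5] Q2=[]
t=34-35: P2@Q0 runs 1, rem=5, I/O yield, promote→Q0. Q0=[P2] Q1=[P3,P5] Q2=[]
t=35-36: P2@Q0 runs 1, rem=4, I/O yield, promote→Q0. Q0=[P2] Q1=[P3,P5] Q2=[]
t=36-37: P2@Q0 runs 1, rem=3, I/O yield, promote→Q0. Q0=[P2] Q1=[P3,P5] Q2=[]
t=37-38: P2@Q0 runs 1, rem=2, I/O yield, promote→Q0. Q0=[P2] Q1=[P3,P5] Q2=[]
t=38-39: P2@Q0 runs 1, rem=1, I/O yield, promote→Q0. Q0=[P2] Q1=[P3,P5] Q2=[]
t=39-40: P2@Q0 runs 1, rem=0, completes. Q0=[] Q1=[P3,P5] Q2=[]
t=40-44: P3@Q1 runs 4, rem=1, quantum used, demote→Q2. Q0=[] Q1=[P5] Q2=[P3]
t=44-48: P5@Q1 runs 4, rem=6, quantum used, demote→Q2. Q0=[] Q1=[] Q2=[P3,P5]
t=48-49: P3@Q2 runs 1, rem=0, completes. Q0=[] Q1=[] Q2=[P5]
t=49-55: P5@Q2 runs 6, rem=0, completes. Q0=[] Q1=[] Q2=[]

Answer: P1,P4,P2,P3,P5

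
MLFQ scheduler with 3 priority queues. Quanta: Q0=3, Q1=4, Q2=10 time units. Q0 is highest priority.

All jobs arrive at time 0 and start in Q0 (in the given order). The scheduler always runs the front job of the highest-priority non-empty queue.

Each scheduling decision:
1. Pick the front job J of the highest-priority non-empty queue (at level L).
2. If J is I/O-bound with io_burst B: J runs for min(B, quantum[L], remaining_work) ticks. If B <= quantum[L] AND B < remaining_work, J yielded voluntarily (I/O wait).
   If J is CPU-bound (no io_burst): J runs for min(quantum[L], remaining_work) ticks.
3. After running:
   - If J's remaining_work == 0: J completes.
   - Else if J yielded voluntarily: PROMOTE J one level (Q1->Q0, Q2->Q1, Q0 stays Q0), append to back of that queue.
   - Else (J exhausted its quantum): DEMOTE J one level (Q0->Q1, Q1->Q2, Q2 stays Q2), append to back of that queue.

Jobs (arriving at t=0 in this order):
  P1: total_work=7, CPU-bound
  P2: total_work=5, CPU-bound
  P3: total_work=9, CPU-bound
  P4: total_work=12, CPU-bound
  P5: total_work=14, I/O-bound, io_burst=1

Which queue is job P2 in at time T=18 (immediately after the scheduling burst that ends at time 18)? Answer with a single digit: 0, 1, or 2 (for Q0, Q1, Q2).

Answer: 1

Derivation:
t=0-3: P1@Q0 runs 3, rem=4, quantum used, demote→Q1. Q0=[P2,P3,P4,P5] Q1=[P1] Q2=[]
t=3-6: P2@Q0 runs 3, rem=2, quantum used, demote→Q1. Q0=[P3,P4,P5] Q1=[P1,P2] Q2=[]
t=6-9: P3@Q0 runs 3, rem=6, quantum used, demote→Q1. Q0=[P4,P5] Q1=[P1,P2,P3] Q2=[]
t=9-12: P4@Q0 runs 3, rem=9, quantum used, demote→Q1. Q0=[P5] Q1=[P1,P2,P3,P4] Q2=[]
t=12-13: P5@Q0 runs 1, rem=13, I/O yield, promote→Q0. Q0=[P5] Q1=[P1,P2,P3,P4] Q2=[]
t=13-14: P5@Q0 runs 1, rem=12, I/O yield, promote→Q0. Q0=[P5] Q1=[P1,P2,P3,P4] Q2=[]
t=14-15: P5@Q0 runs 1, rem=11, I/O yield, promote→Q0. Q0=[P5] Q1=[P1,P2,P3,P4] Q2=[]
t=15-16: P5@Q0 runs 1, rem=10, I/O yield, promote→Q0. Q0=[P5] Q1=[P1,P2,P3,P4] Q2=[]
t=16-17: P5@Q0 runs 1, rem=9, I/O yield, promote→Q0. Q0=[P5] Q1=[P1,P2,P3,P4] Q2=[]
t=17-18: P5@Q0 runs 1, rem=8, I/O yield, promote→Q0. Q0=[P5] Q1=[P1,P2,P3,P4] Q2=[]
t=18-19: P5@Q0 runs 1, rem=7, I/O yield, promote→Q0. Q0=[P5] Q1=[P1,P2,P3,P4] Q2=[]
t=19-20: P5@Q0 runs 1, rem=6, I/O yield, promote→Q0. Q0=[P5] Q1=[P1,P2,P3,P4] Q2=[]
t=20-21: P5@Q0 runs 1, rem=5, I/O yield, promote→Q0. Q0=[P5] Q1=[P1,P2,P3,P4] Q2=[]
t=21-22: P5@Q0 runs 1, rem=4, I/O yield, promote→Q0. Q0=[P5] Q1=[P1,P2,P3,P4] Q2=[]
t=22-23: P5@Q0 runs 1, rem=3, I/O yield, promote→Q0. Q0=[P5] Q1=[P1,P2,P3,P4] Q2=[]
t=23-24: P5@Q0 runs 1, rem=2, I/O yield, promote→Q0. Q0=[P5] Q1=[P1,P2,P3,P4] Q2=[]
t=24-25: P5@Q0 runs 1, rem=1, I/O yield, promote→Q0. Q0=[P5] Q1=[P1,P2,P3,P4] Q2=[]
t=25-26: P5@Q0 runs 1, rem=0, completes. Q0=[] Q1=[P1,P2,P3,P4] Q2=[]
t=26-30: P1@Q1 runs 4, rem=0, completes. Q0=[] Q1=[P2,P3,P4] Q2=[]
t=30-32: P2@Q1 runs 2, rem=0, completes. Q0=[] Q1=[P3,P4] Q2=[]
t=32-36: P3@Q1 runs 4, rem=2, quantum used, demote→Q2. Q0=[] Q1=[P4] Q2=[P3]
t=36-40: P4@Q1 runs 4, rem=5, quantum used, demote→Q2. Q0=[] Q1=[] Q2=[P3,P4]
t=40-42: P3@Q2 runs 2, rem=0, completes. Q0=[] Q1=[] Q2=[P4]
t=42-47: P4@Q2 runs 5, rem=0, completes. Q0=[] Q1=[] Q2=[]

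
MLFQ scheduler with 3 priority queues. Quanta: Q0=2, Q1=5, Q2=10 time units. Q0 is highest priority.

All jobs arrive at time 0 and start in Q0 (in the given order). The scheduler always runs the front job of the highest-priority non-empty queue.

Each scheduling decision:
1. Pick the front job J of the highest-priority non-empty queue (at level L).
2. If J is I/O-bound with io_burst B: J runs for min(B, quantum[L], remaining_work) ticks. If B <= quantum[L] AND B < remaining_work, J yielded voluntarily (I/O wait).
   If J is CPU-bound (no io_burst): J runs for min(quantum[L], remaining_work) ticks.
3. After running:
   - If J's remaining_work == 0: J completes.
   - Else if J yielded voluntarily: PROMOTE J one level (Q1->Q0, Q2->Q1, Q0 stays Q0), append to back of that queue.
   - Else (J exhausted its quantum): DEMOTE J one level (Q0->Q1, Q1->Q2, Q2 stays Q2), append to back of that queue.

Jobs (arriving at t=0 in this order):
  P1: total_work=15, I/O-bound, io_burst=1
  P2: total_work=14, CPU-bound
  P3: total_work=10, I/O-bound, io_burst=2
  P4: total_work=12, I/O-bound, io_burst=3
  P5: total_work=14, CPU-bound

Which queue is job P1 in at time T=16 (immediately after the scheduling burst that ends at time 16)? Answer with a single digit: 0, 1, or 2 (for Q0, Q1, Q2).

Answer: 0

Derivation:
t=0-1: P1@Q0 runs 1, rem=14, I/O yield, promote→Q0. Q0=[P2,P3,P4,P5,P1] Q1=[] Q2=[]
t=1-3: P2@Q0 runs 2, rem=12, quantum used, demote→Q1. Q0=[P3,P4,P5,P1] Q1=[P2] Q2=[]
t=3-5: P3@Q0 runs 2, rem=8, I/O yield, promote→Q0. Q0=[P4,P5,P1,P3] Q1=[P2] Q2=[]
t=5-7: P4@Q0 runs 2, rem=10, quantum used, demote→Q1. Q0=[P5,P1,P3] Q1=[P2,P4] Q2=[]
t=7-9: P5@Q0 runs 2, rem=12, quantum used, demote→Q1. Q0=[P1,P3] Q1=[P2,P4,P5] Q2=[]
t=9-10: P1@Q0 runs 1, rem=13, I/O yield, promote→Q0. Q0=[P3,P1] Q1=[P2,P4,P5] Q2=[]
t=10-12: P3@Q0 runs 2, rem=6, I/O yield, promote→Q0. Q0=[P1,P3] Q1=[P2,P4,P5] Q2=[]
t=12-13: P1@Q0 runs 1, rem=12, I/O yield, promote→Q0. Q0=[P3,P1] Q1=[P2,P4,P5] Q2=[]
t=13-15: P3@Q0 runs 2, rem=4, I/O yield, promote→Q0. Q0=[P1,P3] Q1=[P2,P4,P5] Q2=[]
t=15-16: P1@Q0 runs 1, rem=11, I/O yield, promote→Q0. Q0=[P3,P1] Q1=[P2,P4,P5] Q2=[]
t=16-18: P3@Q0 runs 2, rem=2, I/O yield, promote→Q0. Q0=[P1,P3] Q1=[P2,P4,P5] Q2=[]
t=18-19: P1@Q0 runs 1, rem=10, I/O yield, promote→Q0. Q0=[P3,P1] Q1=[P2,P4,P5] Q2=[]
t=19-21: P3@Q0 runs 2, rem=0, completes. Q0=[P1] Q1=[P2,P4,P5] Q2=[]
t=21-22: P1@Q0 runs 1, rem=9, I/O yield, promote→Q0. Q0=[P1] Q1=[P2,P4,P5] Q2=[]
t=22-23: P1@Q0 runs 1, rem=8, I/O yield, promote→Q0. Q0=[P1] Q1=[P2,P4,P5] Q2=[]
t=23-24: P1@Q0 runs 1, rem=7, I/O yield, promote→Q0. Q0=[P1] Q1=[P2,P4,P5] Q2=[]
t=24-25: P1@Q0 runs 1, rem=6, I/O yield, promote→Q0. Q0=[P1] Q1=[P2,P4,P5] Q2=[]
t=25-26: P1@Q0 runs 1, rem=5, I/O yield, promote→Q0. Q0=[P1] Q1=[P2,P4,P5] Q2=[]
t=26-27: P1@Q0 runs 1, rem=4, I/O yield, promote→Q0. Q0=[P1] Q1=[P2,P4,P5] Q2=[]
t=27-28: P1@Q0 runs 1, rem=3, I/O yield, promote→Q0. Q0=[P1] Q1=[P2,P4,P5] Q2=[]
t=28-29: P1@Q0 runs 1, rem=2, I/O yield, promote→Q0. Q0=[P1] Q1=[P2,P4,P5] Q2=[]
t=29-30: P1@Q0 runs 1, rem=1, I/O yield, promote→Q0. Q0=[P1] Q1=[P2,P4,P5] Q2=[]
t=30-31: P1@Q0 runs 1, rem=0, completes. Q0=[] Q1=[P2,P4,P5] Q2=[]
t=31-36: P2@Q1 runs 5, rem=7, quantum used, demote→Q2. Q0=[] Q1=[P4,P5] Q2=[P2]
t=36-39: P4@Q1 runs 3, rem=7, I/O yield, promote→Q0. Q0=[P4] Q1=[P5] Q2=[P2]
t=39-41: P4@Q0 runs 2, rem=5, quantum used, demote→Q1. Q0=[] Q1=[P5,P4] Q2=[P2]
t=41-46: P5@Q1 runs 5, rem=7, quantum used, demote→Q2. Q0=[] Q1=[P4] Q2=[P2,P5]
t=46-49: P4@Q1 runs 3, rem=2, I/O yield, promote→Q0. Q0=[P4] Q1=[] Q2=[P2,P5]
t=49-51: P4@Q0 runs 2, rem=0, completes. Q0=[] Q1=[] Q2=[P2,P5]
t=51-58: P2@Q2 runs 7, rem=0, completes. Q0=[] Q1=[] Q2=[P5]
t=58-65: P5@Q2 runs 7, rem=0, completes. Q0=[] Q1=[] Q2=[]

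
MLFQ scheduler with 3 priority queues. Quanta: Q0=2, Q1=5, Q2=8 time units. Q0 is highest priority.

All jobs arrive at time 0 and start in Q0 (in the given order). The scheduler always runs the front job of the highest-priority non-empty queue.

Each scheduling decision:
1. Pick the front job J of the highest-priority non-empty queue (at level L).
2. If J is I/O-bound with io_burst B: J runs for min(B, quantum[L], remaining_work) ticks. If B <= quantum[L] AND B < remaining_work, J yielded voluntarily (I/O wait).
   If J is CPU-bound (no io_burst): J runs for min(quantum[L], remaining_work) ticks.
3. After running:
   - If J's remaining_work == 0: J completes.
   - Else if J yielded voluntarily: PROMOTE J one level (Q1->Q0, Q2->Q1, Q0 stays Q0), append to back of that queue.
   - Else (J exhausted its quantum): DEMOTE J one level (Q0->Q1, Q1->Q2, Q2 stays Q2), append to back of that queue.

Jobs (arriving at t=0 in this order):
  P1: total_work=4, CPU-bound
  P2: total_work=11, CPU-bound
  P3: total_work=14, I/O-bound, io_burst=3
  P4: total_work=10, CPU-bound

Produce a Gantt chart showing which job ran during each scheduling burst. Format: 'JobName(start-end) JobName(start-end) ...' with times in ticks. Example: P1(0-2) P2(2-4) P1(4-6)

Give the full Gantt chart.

Answer: P1(0-2) P2(2-4) P3(4-6) P4(6-8) P1(8-10) P2(10-15) P3(15-18) P3(18-20) P4(20-25) P3(25-28) P3(28-30) P3(30-32) P2(32-36) P4(36-39)

Derivation:
t=0-2: P1@Q0 runs 2, rem=2, quantum used, demote→Q1. Q0=[P2,P3,P4] Q1=[P1] Q2=[]
t=2-4: P2@Q0 runs 2, rem=9, quantum used, demote→Q1. Q0=[P3,P4] Q1=[P1,P2] Q2=[]
t=4-6: P3@Q0 runs 2, rem=12, quantum used, demote→Q1. Q0=[P4] Q1=[P1,P2,P3] Q2=[]
t=6-8: P4@Q0 runs 2, rem=8, quantum used, demote→Q1. Q0=[] Q1=[P1,P2,P3,P4] Q2=[]
t=8-10: P1@Q1 runs 2, rem=0, completes. Q0=[] Q1=[P2,P3,P4] Q2=[]
t=10-15: P2@Q1 runs 5, rem=4, quantum used, demote→Q2. Q0=[] Q1=[P3,P4] Q2=[P2]
t=15-18: P3@Q1 runs 3, rem=9, I/O yield, promote→Q0. Q0=[P3] Q1=[P4] Q2=[P2]
t=18-20: P3@Q0 runs 2, rem=7, quantum used, demote→Q1. Q0=[] Q1=[P4,P3] Q2=[P2]
t=20-25: P4@Q1 runs 5, rem=3, quantum used, demote→Q2. Q0=[] Q1=[P3] Q2=[P2,P4]
t=25-28: P3@Q1 runs 3, rem=4, I/O yield, promote→Q0. Q0=[P3] Q1=[] Q2=[P2,P4]
t=28-30: P3@Q0 runs 2, rem=2, quantum used, demote→Q1. Q0=[] Q1=[P3] Q2=[P2,P4]
t=30-32: P3@Q1 runs 2, rem=0, completes. Q0=[] Q1=[] Q2=[P2,P4]
t=32-36: P2@Q2 runs 4, rem=0, completes. Q0=[] Q1=[] Q2=[P4]
t=36-39: P4@Q2 runs 3, rem=0, completes. Q0=[] Q1=[] Q2=[]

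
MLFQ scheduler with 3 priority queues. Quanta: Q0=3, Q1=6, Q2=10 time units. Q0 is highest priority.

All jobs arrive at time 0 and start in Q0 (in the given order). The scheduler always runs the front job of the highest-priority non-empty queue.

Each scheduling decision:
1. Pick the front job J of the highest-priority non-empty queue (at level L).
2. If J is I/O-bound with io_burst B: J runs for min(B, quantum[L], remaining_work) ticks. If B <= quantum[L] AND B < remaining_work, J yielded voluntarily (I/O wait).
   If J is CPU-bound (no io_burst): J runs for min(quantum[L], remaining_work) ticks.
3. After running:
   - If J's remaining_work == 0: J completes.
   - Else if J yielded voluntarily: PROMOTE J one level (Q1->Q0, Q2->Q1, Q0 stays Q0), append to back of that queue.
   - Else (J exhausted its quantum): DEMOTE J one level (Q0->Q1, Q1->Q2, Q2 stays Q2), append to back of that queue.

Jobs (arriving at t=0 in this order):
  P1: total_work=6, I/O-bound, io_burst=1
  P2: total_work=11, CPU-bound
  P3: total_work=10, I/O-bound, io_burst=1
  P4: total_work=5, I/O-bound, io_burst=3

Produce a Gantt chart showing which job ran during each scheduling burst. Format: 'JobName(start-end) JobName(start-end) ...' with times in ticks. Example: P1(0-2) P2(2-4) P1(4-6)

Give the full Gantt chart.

t=0-1: P1@Q0 runs 1, rem=5, I/O yield, promote→Q0. Q0=[P2,P3,P4,P1] Q1=[] Q2=[]
t=1-4: P2@Q0 runs 3, rem=8, quantum used, demote→Q1. Q0=[P3,P4,P1] Q1=[P2] Q2=[]
t=4-5: P3@Q0 runs 1, rem=9, I/O yield, promote→Q0. Q0=[P4,P1,P3] Q1=[P2] Q2=[]
t=5-8: P4@Q0 runs 3, rem=2, I/O yield, promote→Q0. Q0=[P1,P3,P4] Q1=[P2] Q2=[]
t=8-9: P1@Q0 runs 1, rem=4, I/O yield, promote→Q0. Q0=[P3,P4,P1] Q1=[P2] Q2=[]
t=9-10: P3@Q0 runs 1, rem=8, I/O yield, promote→Q0. Q0=[P4,P1,P3] Q1=[P2] Q2=[]
t=10-12: P4@Q0 runs 2, rem=0, completes. Q0=[P1,P3] Q1=[P2] Q2=[]
t=12-13: P1@Q0 runs 1, rem=3, I/O yield, promote→Q0. Q0=[P3,P1] Q1=[P2] Q2=[]
t=13-14: P3@Q0 runs 1, rem=7, I/O yield, promote→Q0. Q0=[P1,P3] Q1=[P2] Q2=[]
t=14-15: P1@Q0 runs 1, rem=2, I/O yield, promote→Q0. Q0=[P3,P1] Q1=[P2] Q2=[]
t=15-16: P3@Q0 runs 1, rem=6, I/O yield, promote→Q0. Q0=[P1,P3] Q1=[P2] Q2=[]
t=16-17: P1@Q0 runs 1, rem=1, I/O yield, promote→Q0. Q0=[P3,P1] Q1=[P2] Q2=[]
t=17-18: P3@Q0 runs 1, rem=5, I/O yield, promote→Q0. Q0=[P1,P3] Q1=[P2] Q2=[]
t=18-19: P1@Q0 runs 1, rem=0, completes. Q0=[P3] Q1=[P2] Q2=[]
t=19-20: P3@Q0 runs 1, rem=4, I/O yield, promote→Q0. Q0=[P3] Q1=[P2] Q2=[]
t=20-21: P3@Q0 runs 1, rem=3, I/O yield, promote→Q0. Q0=[P3] Q1=[P2] Q2=[]
t=21-22: P3@Q0 runs 1, rem=2, I/O yield, promote→Q0. Q0=[P3] Q1=[P2] Q2=[]
t=22-23: P3@Q0 runs 1, rem=1, I/O yield, promote→Q0. Q0=[P3] Q1=[P2] Q2=[]
t=23-24: P3@Q0 runs 1, rem=0, completes. Q0=[] Q1=[P2] Q2=[]
t=24-30: P2@Q1 runs 6, rem=2, quantum used, demote→Q2. Q0=[] Q1=[] Q2=[P2]
t=30-32: P2@Q2 runs 2, rem=0, completes. Q0=[] Q1=[] Q2=[]

Answer: P1(0-1) P2(1-4) P3(4-5) P4(5-8) P1(8-9) P3(9-10) P4(10-12) P1(12-13) P3(13-14) P1(14-15) P3(15-16) P1(16-17) P3(17-18) P1(18-19) P3(19-20) P3(20-21) P3(21-22) P3(22-23) P3(23-24) P2(24-30) P2(30-32)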